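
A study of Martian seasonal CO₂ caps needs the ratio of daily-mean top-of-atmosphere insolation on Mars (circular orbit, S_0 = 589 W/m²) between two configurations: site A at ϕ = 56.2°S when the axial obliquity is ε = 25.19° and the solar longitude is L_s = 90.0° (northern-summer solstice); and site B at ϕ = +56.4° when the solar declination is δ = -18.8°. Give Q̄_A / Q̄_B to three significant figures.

— Configuration A (ϕ=-56.2°):
Solar declination: sin δ = sin ε · sin L_s = sin 25.19° × sin 90.0° = 0.42562, so δ = +25.190°.
cos h₀ = −tan(-56.2°) tan(+25.190°) = 0.7026, h₀ = 0.7917 rad.
Bracket: h₀ sin ϕ sin δ + cos ϕ cos δ sin h₀ = 0.7917×-0.83098×0.42562 + 0.55630×0.90490×0.71158 = -0.280010 + 0.358206 = 0.078196.
Q̄ = (S_0/π) × [bracket] = (589/π) × 0.078196 = 14.661 W/m².
— Configuration B (ϕ=+56.4°):
cos h₀ = −tan(+56.4°) tan(-18.800°) = 0.5124, h₀ = 1.0328 rad.
Bracket: h₀ sin ϕ sin δ + cos ϕ cos δ sin h₀ = 1.0328×0.83292×-0.32227 + 0.55339×0.94665×0.85876 = -0.277229 + 0.449876 = 0.172647.
Q̄ = (S_0/π) × [bracket] = (589/π) × 0.172647 = 32.369 W/m².
Ratio Q̄_A / Q̄_B = 14.661 / 32.369 = 0.4529.

Q̄_A / Q̄_B ≈ 0.453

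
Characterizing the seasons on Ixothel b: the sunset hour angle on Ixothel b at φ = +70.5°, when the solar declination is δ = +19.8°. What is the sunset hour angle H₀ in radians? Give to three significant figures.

Sunrise equation: cos H₀ = −tan φ · tan δ = -1.0167 ≤ −1, so the host star never sets (polar day) and H₀ = π.

H₀ = 3.14 rad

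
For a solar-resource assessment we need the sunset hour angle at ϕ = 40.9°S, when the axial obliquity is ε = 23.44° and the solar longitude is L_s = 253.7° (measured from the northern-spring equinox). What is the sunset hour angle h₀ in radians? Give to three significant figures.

Solar declination: sin δ = sin ε · sin L_s = sin 23.44° × sin 253.7° = -0.38180, so δ = -22.445°.
cos h₀ = −tan ϕ · tan δ = −tan(-40.9°) × tan(-22.445°) = -0.3578, so h₀ = 1.9367 rad = 110.97°.

h₀ = 1.94 rad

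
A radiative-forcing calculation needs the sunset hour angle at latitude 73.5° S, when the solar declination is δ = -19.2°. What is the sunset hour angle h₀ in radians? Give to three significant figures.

h₀ = 3.14 rad

Sunrise equation: cos h₀ = −tan ϕ · tan δ = -1.1756 ≤ −1, so the Sun never sets (polar day) and h₀ = π.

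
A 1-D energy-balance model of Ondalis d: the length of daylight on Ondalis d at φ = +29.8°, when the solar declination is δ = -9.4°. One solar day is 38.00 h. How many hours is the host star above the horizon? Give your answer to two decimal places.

cos H₀ = −tan φ · tan δ = −tan(+29.8°) × tan(-9.400°) = 0.0948, so H₀ = 1.4758 rad = 84.56°.
Daylight = 2H₀/(2π) × 38.00 h = (1.4758/π) × 38.00 = 17.85 h.

17.85 h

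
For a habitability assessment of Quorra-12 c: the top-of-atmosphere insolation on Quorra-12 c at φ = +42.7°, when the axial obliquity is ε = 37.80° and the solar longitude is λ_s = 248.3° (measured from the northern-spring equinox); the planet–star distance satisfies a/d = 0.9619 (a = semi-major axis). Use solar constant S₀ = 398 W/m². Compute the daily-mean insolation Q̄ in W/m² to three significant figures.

Solar declination: sin δ = sin ε · sin λ_s = sin 37.80° × sin 248.3° = -0.56947, so δ = -34.713°.
cos H₀ = −tan(+42.7°) tan(-34.713°) = 0.6393, H₀ = 0.8772 rad.
Bracket: H₀ sin φ sin δ + cos φ cos δ sin H₀ = 0.8772×0.67816×-0.56947 + 0.73491×0.82201×0.76898 = -0.338767 + 0.464543 = 0.125776.
Inverse-square distance factor (a/d)² = 0.9619² = 0.925252.
Q̄ = (S₀/π) × 0.925252 × [bracket] = (398/π) × 0.925252 × 0.125776 = 14.74 W/m².

Q̄ ≈ 14.7 W/m²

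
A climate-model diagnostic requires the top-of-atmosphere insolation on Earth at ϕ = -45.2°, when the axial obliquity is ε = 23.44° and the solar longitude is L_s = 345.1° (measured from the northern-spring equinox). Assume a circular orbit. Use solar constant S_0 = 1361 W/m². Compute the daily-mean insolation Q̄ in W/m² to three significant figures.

Solar declination: sin δ = sin ε · sin L_s = sin 23.44° × sin 345.1° = -0.10228, so δ = -5.871°.
cos h₀ = −tan(-45.2°) tan(-5.871°) = -0.1035, h₀ = 1.6745 rad.
Bracket: h₀ sin ϕ sin δ + cos ϕ cos δ sin h₀ = 1.6745×-0.70957×-0.10228 + 0.70463×0.99476×0.99462 = 0.121527 + 0.697167 = 0.818694.
Q̄ = (S_0/π) × [bracket] = (1361/π) × 0.818694 = 354.7 W/m².

Q̄ ≈ 355 W/m²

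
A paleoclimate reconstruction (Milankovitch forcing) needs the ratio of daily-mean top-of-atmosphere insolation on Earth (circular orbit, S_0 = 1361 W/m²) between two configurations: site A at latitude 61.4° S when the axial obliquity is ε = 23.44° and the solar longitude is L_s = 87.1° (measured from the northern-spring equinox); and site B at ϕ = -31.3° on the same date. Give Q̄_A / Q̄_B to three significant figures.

Q̄_A / Q̄_B ≈ 0.0803

— Configuration A (ϕ=-61.4°):
Solar declination: sin δ = sin ε · sin L_s = sin 23.44° × sin 87.1° = 0.39728, so δ = +23.408°.
cos h₀ = −tan(-61.4°) tan(+23.408°) = 0.7940, h₀ = 0.6534 rad.
Bracket: h₀ sin ϕ sin δ + cos ϕ cos δ sin h₀ = 0.6534×-0.87798×0.39728 + 0.47869×0.91770×0.60790 = -0.227908 + 0.267047 = 0.039139.
Q̄ = (S_0/π) × [bracket] = (1361/π) × 0.039139 = 16.956 W/m².
— Configuration B (ϕ=-31.3°):
cos h₀ = −tan(-31.3°) tan(+23.408°) = 0.2632, h₀ = 1.3044 rad.
Bracket: h₀ sin ϕ sin δ + cos ϕ cos δ sin h₀ = 1.3044×-0.51952×0.39728 + 0.85446×0.91770×0.96474 = -0.269222 + 0.756489 = 0.487267.
Q̄ = (S_0/π) × [bracket] = (1361/π) × 0.487267 = 211.09 W/m².
Ratio Q̄_A / Q̄_B = 16.956 / 211.09 = 0.08033.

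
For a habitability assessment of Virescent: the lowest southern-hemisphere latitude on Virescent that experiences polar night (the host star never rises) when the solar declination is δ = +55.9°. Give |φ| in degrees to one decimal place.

Polar night requires cos H₀ = −tan φ tan δ ≥ 1, i.e. tan φ tan δ ≤ −1.
The boundary is |tan φ| · |tan δ| = 1, so |φ| = 90° − |δ| = 90° − 55.9° = 34.1° in the southern hemisphere.

|φ| = 34.1°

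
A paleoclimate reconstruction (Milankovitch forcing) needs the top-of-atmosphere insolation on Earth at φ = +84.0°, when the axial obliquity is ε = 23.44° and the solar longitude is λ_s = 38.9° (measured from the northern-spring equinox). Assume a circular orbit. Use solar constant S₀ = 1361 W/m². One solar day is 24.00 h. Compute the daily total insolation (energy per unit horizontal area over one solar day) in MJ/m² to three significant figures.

29.2 MJ/m²

Solar declination: sin δ = sin ε · sin λ_s = sin 23.44° × sin 38.9° = 0.24980, so δ = +14.465°.
cos H₀ = −tan(+84.0°) tan(+14.465°) = -2.4545 ≤ −1 ⇒ polar day, H₀ = π.
Bracket: H₀ sin φ sin δ + cos φ cos δ sin H₀ = 3.1416×0.99452×0.24980 + 0.10453×0.96830×0.00000 = 0.780471 + 0.000000 = 0.780471.
Q̄ = (S₀/π) × [bracket] = (1361/π) × 0.780471 = 338.12 W/m².
Daily total = Q̄ × 24.00 h × 3600 s/h = 338.12 × 24.00 × 3600 / 10⁶ = 29.21 MJ/m².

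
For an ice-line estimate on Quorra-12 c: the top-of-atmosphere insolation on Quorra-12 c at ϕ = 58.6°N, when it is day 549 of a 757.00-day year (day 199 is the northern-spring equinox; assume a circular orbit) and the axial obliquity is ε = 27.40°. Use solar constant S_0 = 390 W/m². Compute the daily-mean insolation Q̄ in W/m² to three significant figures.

Q̄ ≈ 83.3 W/m²

Solar longitude: L_s = 360° × (549 − 199)/757.00 = 166.446°.
sin δ = sin 27.40° × sin 166.446° = 0.10785, so δ = +6.191°.
cos h₀ = −tan(+58.6°) tan(+6.191°) = -0.1777, h₀ = 1.7495 rad.
Bracket: h₀ sin ϕ sin δ + cos ϕ cos δ sin h₀ = 1.7495×0.85355×0.10785 + 0.52101×0.99417×0.98408 = 0.161051 + 0.509726 = 0.670777.
Q̄ = (S_0/π) × [bracket] = (390/π) × 0.670777 = 83.27 W/m².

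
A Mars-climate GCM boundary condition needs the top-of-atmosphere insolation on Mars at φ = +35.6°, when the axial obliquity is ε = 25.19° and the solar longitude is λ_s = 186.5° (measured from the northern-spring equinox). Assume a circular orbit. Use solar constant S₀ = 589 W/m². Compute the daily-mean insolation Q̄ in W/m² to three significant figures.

Solar declination: sin δ = sin ε · sin λ_s = sin 25.19° × sin 186.5° = -0.04818, so δ = -2.762°.
cos H₀ = −tan(+35.6°) tan(-2.762°) = 0.0345, H₀ = 1.5363 rad.
Bracket: H₀ sin φ sin δ + cos φ cos δ sin H₀ = 1.5363×0.58212×-0.04818 + 0.81310×0.99884×0.99940 = -0.043088 + 0.811670 = 0.768582.
Q̄ = (S₀/π) × [bracket] = (589/π) × 0.768582 = 144.1 W/m².

Q̄ ≈ 144 W/m²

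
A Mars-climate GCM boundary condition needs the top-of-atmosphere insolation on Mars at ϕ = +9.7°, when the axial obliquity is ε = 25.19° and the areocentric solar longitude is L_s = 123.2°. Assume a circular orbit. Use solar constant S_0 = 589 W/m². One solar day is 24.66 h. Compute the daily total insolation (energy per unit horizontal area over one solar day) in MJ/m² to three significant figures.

sin δ = sin 25.19° × sin 123.2° = 0.35614, so δ = +20.864°.
cos h₀ = −tan(+9.7°) tan(+20.864°) = -0.0651, h₀ = 1.6360 rad.
Bracket: h₀ sin ϕ sin δ + cos ϕ cos δ sin h₀ = 1.6360×0.16849×0.35614 + 0.98570×0.93443×0.99788 = 0.098170 + 0.919115 = 1.017285.
Q̄ = (S_0/π) × [bracket] = (589/π) × 1.017285 = 190.73 W/m².
Daily total = Q̄ × 24.66 h × 3600 s/h = 190.73 × 24.66 × 3600 / 10⁶ = 16.93 MJ/m².

16.9 MJ/m²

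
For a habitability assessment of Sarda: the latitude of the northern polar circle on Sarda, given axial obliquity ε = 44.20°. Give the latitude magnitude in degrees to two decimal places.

The polar circle is the lowest latitude that experiences at least one full rotation of continuous daylight at the northern-summer solstice; it lies at |φ| = 90° − ε = 90° − 44.20° = 45.80°.

45.80°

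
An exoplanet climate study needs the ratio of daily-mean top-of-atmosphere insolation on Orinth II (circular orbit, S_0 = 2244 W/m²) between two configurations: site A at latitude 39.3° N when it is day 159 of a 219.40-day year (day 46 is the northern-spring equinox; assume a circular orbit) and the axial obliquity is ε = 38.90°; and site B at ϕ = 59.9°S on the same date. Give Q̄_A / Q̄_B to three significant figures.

Q̄_A / Q̄_B ≈ 1.22

— Configuration A (ϕ=+39.3°):
Solar longitude: L_s = 360° × (159 − 46)/219.40 = 185.415°.
sin δ = sin 38.90° × sin 185.415° = -0.05926, so δ = -3.397°.
cos h₀ = −tan(+39.3°) tan(-3.397°) = 0.0486, h₀ = 1.5222 rad.
Bracket: h₀ sin ϕ sin δ + cos ϕ cos δ sin h₀ = 1.5222×0.63338×-0.05926 + 0.77384×0.99824×0.99882 = -0.057134 + 0.771567 = 0.714433.
Q̄ = (S_0/π) × [bracket] = (2244/π) × 0.714433 = 510.31 W/m².
— Configuration B (ϕ=-59.9°):
cos h₀ = −tan(-59.9°) tan(-3.397°) = -0.1024, h₀ = 1.6734 rad.
Bracket: h₀ sin ϕ sin δ + cos ϕ cos δ sin h₀ = 1.6734×-0.86515×-0.05926 + 0.50151×0.99824×0.99474 = 0.085793 + 0.497994 = 0.583787.
Q̄ = (S_0/π) × [bracket] = (2244/π) × 0.583787 = 416.99 W/m².
Ratio Q̄_A / Q̄_B = 510.31 / 416.99 = 1.224.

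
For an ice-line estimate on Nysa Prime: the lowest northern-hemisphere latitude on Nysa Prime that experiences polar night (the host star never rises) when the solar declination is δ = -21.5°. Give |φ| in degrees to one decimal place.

Polar night requires cos H₀ = −tan φ tan δ ≥ 1, i.e. tan φ tan δ ≤ −1.
The boundary is |tan φ| · |tan δ| = 1, so |φ| = 90° − |δ| = 90° − 21.5° = 68.5° in the northern hemisphere.

|φ| = 68.5°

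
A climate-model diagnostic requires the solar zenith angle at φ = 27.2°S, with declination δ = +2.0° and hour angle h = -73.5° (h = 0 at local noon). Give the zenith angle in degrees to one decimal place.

θ_z = 76.3°

cos θ_z = sin φ sin δ + cos φ cos δ cos h = -0.015952 + 0.252454 = 0.236502.
θ_z = arccos(0.236502) = 76.3°.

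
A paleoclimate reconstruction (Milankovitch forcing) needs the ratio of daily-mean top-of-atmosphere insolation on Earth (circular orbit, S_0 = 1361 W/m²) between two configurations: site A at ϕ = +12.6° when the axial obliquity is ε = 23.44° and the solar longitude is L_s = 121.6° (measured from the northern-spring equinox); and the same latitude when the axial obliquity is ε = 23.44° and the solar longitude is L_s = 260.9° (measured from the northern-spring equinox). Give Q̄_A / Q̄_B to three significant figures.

Q̄_A / Q̄_B ≈ 1.35

— Configuration A (ϕ=+12.6°):
Solar declination: sin δ = sin ε · sin L_s = sin 23.44° × sin 121.6° = 0.33881, so δ = +19.804°.
cos h₀ = −tan(+12.6°) tan(+19.804°) = -0.0805, h₀ = 1.6514 rad.
Bracket: h₀ sin ϕ sin δ + cos ϕ cos δ sin h₀ = 1.6514×0.21814×0.33881 + 0.97592×0.94086×0.99676 = 0.122052 + 0.915229 = 1.037281.
Q̄ = (S_0/π) × [bracket] = (1361/π) × 1.037281 = 449.37 W/m².
— Configuration B (ϕ=+12.6°):
Solar declination: sin δ = sin ε · sin L_s = sin 23.44° × sin 260.9° = -0.39278, so δ = -23.128°.
cos h₀ = −tan(+12.6°) tan(-23.128°) = 0.0955, h₀ = 1.4752 rad.
Bracket: h₀ sin ϕ sin δ + cos ϕ cos δ sin h₀ = 1.4752×0.21814×-0.39278 + 0.97592×0.91963×0.99543 = -0.126397 + 0.893384 = 0.766987.
Q̄ = (S_0/π) × [bracket] = (1361/π) × 0.766987 = 332.27 W/m².
Ratio Q̄_A / Q̄_B = 449.37 / 332.27 = 1.352.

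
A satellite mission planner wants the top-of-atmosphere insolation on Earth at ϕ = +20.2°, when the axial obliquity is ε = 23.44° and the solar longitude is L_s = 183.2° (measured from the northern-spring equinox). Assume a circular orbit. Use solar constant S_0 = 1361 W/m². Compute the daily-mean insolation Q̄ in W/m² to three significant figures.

Q̄ ≈ 401 W/m²

Solar declination: sin δ = sin ε · sin L_s = sin 23.44° × sin 183.2° = -0.02221, so δ = -1.272°.
cos h₀ = −tan(+20.2°) tan(-1.272°) = 0.0082, h₀ = 1.5626 rad.
Bracket: h₀ sin ϕ sin δ + cos ϕ cos δ sin h₀ = 1.5626×0.34530×-0.02221 + 0.93849×0.99975×0.99997 = -0.011984 + 0.938227 = 0.926243.
Q̄ = (S_0/π) × [bracket] = (1361/π) × 0.926243 = 401.3 W/m².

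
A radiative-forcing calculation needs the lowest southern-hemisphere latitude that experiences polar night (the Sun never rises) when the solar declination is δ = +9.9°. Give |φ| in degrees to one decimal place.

Polar night requires cos H₀ = −tan φ tan δ ≥ 1, i.e. tan φ tan δ ≤ −1.
The boundary is |tan φ| · |tan δ| = 1, so |φ| = 90° − |δ| = 90° − 9.9° = 80.1° in the southern hemisphere.

|φ| = 80.1°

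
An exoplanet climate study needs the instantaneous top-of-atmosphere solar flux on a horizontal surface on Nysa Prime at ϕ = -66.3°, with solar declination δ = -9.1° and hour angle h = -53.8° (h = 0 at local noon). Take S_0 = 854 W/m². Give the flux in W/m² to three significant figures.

cos θ_z = sin ϕ sin δ + cos ϕ cos δ cos h = 0.144819 + 0.234405 = 0.379224.
Flux = S_0 · cos θ_z = 854 × 0.379224 = 323.9 W/m².

324 W/m²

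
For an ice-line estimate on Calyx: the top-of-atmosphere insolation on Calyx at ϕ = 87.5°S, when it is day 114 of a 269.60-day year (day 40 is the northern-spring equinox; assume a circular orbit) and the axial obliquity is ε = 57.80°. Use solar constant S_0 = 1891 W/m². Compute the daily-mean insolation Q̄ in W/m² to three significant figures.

Solar longitude: L_s = 360° × (114 − 40)/269.60 = 98.813°.
sin δ = sin 57.80° × sin 98.813° = 0.83620, so δ = +56.741°.
cos h₀ = −tan(-87.5°) tan(+56.741°) = 34.9224 ≥ 1 ⇒ polar night, h₀ = 0 and Q̄ = 0.

Q̄ ≈ 0.00 W/m²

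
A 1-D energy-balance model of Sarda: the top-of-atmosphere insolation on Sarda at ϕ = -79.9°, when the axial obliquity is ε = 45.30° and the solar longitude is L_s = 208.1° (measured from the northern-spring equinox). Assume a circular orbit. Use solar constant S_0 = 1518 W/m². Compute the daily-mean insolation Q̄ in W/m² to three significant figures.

Q̄ ≈ 500 W/m²

Solar declination: sin δ = sin ε · sin L_s = sin 45.30° × sin 208.1° = -0.33479, so δ = -19.560°.
cos h₀ = −tan(-79.9°) tan(-19.560°) = -1.9946 ≤ −1 ⇒ polar day, h₀ = π.
Bracket: h₀ sin ϕ sin δ + cos ϕ cos δ sin h₀ = 3.1416×-0.98450×-0.33479 + 0.17537×0.94229×0.00000 = 1.035474 + 0.000000 = 1.035474.
Q̄ = (S_0/π) × [bracket] = (1518/π) × 1.035474 = 500.3 W/m².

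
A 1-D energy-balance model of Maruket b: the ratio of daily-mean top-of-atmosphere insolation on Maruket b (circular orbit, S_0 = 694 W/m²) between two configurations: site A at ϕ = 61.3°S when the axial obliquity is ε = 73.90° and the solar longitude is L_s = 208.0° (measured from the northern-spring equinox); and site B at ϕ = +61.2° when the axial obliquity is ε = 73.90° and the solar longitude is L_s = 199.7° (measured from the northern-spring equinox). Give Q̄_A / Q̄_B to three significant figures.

— Configuration A (ϕ=-61.3°):
Solar declination: sin δ = sin ε · sin L_s = sin 73.90° × sin 208.0° = -0.45106, so δ = -26.812°.
cos h₀ = −tan(-61.3°) tan(-26.812°) = -0.9231, h₀ = 2.7469 rad.
Bracket: h₀ sin ϕ sin δ + cos ϕ cos δ sin h₀ = 2.7469×-0.87715×-0.45106 + 0.48022×0.89249×0.38452 = 1.086804 + 0.164802 = 1.251606.
Q̄ = (S_0/π) × [bracket] = (694/π) × 1.251606 = 276.49 W/m².
— Configuration B (ϕ=+61.2°):
Solar declination: sin δ = sin ε · sin L_s = sin 73.90° × sin 199.7° = -0.32387, so δ = -18.897°.
cos h₀ = −tan(+61.2°) tan(-18.897°) = 0.6227, h₀ = 0.8986 rad.
Bracket: h₀ sin ϕ sin δ + cos ϕ cos δ sin h₀ = 0.8986×0.87631×-0.32387 + 0.48175×0.94610×0.78247 = -0.255032 + 0.356637 = 0.101605.
Q̄ = (S_0/π) × [bracket] = (694/π) × 0.101605 = 22.445 W/m².
Ratio Q̄_A / Q̄_B = 276.49 / 22.445 = 12.32.

Q̄_A / Q̄_B ≈ 12.3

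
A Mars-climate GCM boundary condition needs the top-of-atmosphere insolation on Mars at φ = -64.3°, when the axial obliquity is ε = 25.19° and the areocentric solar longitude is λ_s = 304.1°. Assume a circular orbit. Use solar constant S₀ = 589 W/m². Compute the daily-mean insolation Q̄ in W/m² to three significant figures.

Q̄ ≈ 194 W/m²

sin δ = sin 25.19° × sin 304.1° = -0.35244, so δ = -20.637°.
cos H₀ = −tan(-64.3°) tan(-20.637°) = -0.7825, H₀ = 2.4695 rad.
Bracket: H₀ sin φ sin δ + cos φ cos δ sin H₀ = 2.4695×-0.90108×-0.35244 + 0.43366×0.93583×0.62262 = 0.784256 + 0.252679 = 1.036935.
Q̄ = (S₀/π) × [bracket] = (589/π) × 1.036935 = 194.4 W/m².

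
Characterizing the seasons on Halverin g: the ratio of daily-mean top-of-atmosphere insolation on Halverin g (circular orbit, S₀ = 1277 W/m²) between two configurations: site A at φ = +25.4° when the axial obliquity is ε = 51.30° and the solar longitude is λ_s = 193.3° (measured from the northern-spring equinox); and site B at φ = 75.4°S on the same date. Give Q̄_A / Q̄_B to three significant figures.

— Configuration A (φ=+25.4°):
Solar declination: sin δ = sin ε · sin λ_s = sin 51.30° × sin 193.3° = -0.17954, so δ = -10.343°.
cos H₀ = −tan(+25.4°) tan(-10.343°) = 0.0867, H₀ = 1.4840 rad.
Bracket: H₀ sin φ sin δ + cos φ cos δ sin H₀ = 1.4840×0.42894×-0.17954 + 0.90334×0.98375×0.99624 = -0.114286 + 0.885319 = 0.771033.
Q̄ = (S₀/π) × [bracket] = (1277/π) × 0.771033 = 313.41 W/m².
— Configuration B (φ=-75.4°):
cos H₀ = −tan(-75.4°) tan(-10.343°) = -0.7006, H₀ = 2.3471 rad.
Bracket: H₀ sin φ sin δ + cos φ cos δ sin H₀ = 2.3471×-0.96771×-0.17954 + 0.25207×0.98375×0.71351 = 0.407791 + 0.176932 = 0.584723.
Q̄ = (S₀/π) × [bracket] = (1277/π) × 0.584723 = 237.68 W/m².
Ratio Q̄_A / Q̄_B = 313.41 / 237.68 = 1.319.

Q̄_A / Q̄_B ≈ 1.32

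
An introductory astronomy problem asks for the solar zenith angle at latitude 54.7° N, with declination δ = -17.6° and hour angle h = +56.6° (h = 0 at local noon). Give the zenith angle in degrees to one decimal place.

θ_z = 86.8°

cos θ_z = sin φ sin δ + cos φ cos δ cos h = -0.246775 + 0.303209 = 0.056434.
θ_z = arccos(0.056434) = 86.8°.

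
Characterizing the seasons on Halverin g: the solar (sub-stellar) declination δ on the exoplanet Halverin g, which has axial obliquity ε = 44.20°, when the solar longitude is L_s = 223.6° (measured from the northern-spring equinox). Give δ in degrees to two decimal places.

δ = -28.74°

sin δ = sin ε · sin L_s = sin 44.20° × sin 223.6° = -0.480779.
δ = arcsin(-0.480779) = -28.74°.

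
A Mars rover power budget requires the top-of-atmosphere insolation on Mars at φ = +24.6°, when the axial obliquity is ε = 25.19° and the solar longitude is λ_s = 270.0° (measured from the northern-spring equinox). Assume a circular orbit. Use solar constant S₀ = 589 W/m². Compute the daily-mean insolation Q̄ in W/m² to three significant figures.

Q̄ ≈ 106 W/m²

Solar declination: sin δ = sin ε · sin λ_s = sin 25.19° × sin 270.0° = -0.42562, so δ = -25.190°.
cos H₀ = −tan(+24.6°) tan(-25.190°) = 0.2153, H₀ = 1.3538 rad.
Bracket: H₀ sin φ sin δ + cos φ cos δ sin H₀ = 1.3538×0.41628×-0.42562 + 0.90924×0.90490×0.97654 = -0.239862 + 0.803469 = 0.563607.
Q̄ = (S₀/π) × [bracket] = (589/π) × 0.563607 = 105.7 W/m².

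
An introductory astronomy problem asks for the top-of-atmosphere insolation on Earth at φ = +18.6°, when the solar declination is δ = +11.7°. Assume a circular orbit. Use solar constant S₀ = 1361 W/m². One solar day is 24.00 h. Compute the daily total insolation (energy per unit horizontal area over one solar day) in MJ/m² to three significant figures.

cos H₀ = −tan(+18.6°) tan(+11.700°) = -0.0697, H₀ = 1.6405 rad.
Bracket: H₀ sin φ sin δ + cos φ cos δ sin H₀ = 1.6405×0.31896×0.20279 + 0.94777×0.97922×0.99757 = 0.106111 + 0.925820 = 1.031931.
Q̄ = (S₀/π) × [bracket] = (1361/π) × 1.031931 = 447.05 W/m².
Daily total = Q̄ × 24.00 h × 3600 s/h = 447.05 × 24.00 × 3600 / 10⁶ = 38.63 MJ/m².

38.6 MJ/m²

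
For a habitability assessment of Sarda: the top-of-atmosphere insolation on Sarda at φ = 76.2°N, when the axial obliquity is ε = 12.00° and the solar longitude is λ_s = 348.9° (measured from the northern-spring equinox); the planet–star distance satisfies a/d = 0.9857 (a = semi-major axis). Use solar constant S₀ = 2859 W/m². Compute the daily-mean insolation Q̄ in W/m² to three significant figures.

Solar declination: sin δ = sin ε · sin λ_s = sin 12.00° × sin 348.9° = -0.04003, so δ = -2.294°.
cos H₀ = −tan(+76.2°) tan(-2.294°) = 0.1631, H₀ = 1.4070 rad.
Bracket: H₀ sin φ sin δ + cos φ cos δ sin H₀ = 1.4070×0.97113×-0.04003 + 0.23853×0.99920×0.98661 = -0.054696 + 0.235148 = 0.180452.
Inverse-square distance factor (a/d)² = 0.9857² = 0.971604.
Q̄ = (S₀/π) × 0.971604 × [bracket] = (2859/π) × 0.971604 × 0.180452 = 159.6 W/m².

Q̄ ≈ 160 W/m²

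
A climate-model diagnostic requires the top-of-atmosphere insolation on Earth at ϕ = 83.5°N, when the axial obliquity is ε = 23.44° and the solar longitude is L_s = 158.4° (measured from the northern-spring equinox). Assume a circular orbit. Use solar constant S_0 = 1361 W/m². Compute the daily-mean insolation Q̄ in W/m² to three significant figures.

Solar declination: sin δ = sin ε · sin L_s = sin 23.44° × sin 158.4° = 0.14644, so δ = +8.420°.
cos h₀ = −tan(+83.5°) tan(+8.420°) = -1.2993 ≤ −1 ⇒ polar day, h₀ = π.
Bracket: h₀ sin ϕ sin δ + cos ϕ cos δ sin h₀ = 3.1416×0.99357×0.14644 + 0.11320×0.98922×0.00000 = 0.457098 + 0.000000 = 0.457098.
Q̄ = (S_0/π) × [bracket] = (1361/π) × 0.457098 = 198.0 W/m².

Q̄ ≈ 198 W/m²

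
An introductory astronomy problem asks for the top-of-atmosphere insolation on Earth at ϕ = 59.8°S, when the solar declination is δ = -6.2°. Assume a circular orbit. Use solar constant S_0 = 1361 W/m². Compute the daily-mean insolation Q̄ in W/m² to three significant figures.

cos h₀ = −tan(-59.8°) tan(-6.200°) = -0.1867, h₀ = 1.7586 rad.
Bracket: h₀ sin ϕ sin δ + cos ϕ cos δ sin h₀ = 1.7586×-0.86427×-0.10800 + 0.50302×0.99415×0.98243 = 0.164150 + 0.491291 = 0.655441.
Q̄ = (S_0/π) × [bracket] = (1361/π) × 0.655441 = 283.9 W/m².

Q̄ ≈ 284 W/m²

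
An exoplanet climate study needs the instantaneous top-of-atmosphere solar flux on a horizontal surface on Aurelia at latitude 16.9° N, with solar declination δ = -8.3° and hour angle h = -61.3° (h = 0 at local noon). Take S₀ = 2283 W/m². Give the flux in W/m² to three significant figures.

cos θ_z = sin φ sin δ + cos φ cos δ cos h = -0.041965 + 0.454672 = 0.412707.
Flux = S₀ · cos θ_z = 2283 × 0.412707 = 942.2 W/m².

942 W/m²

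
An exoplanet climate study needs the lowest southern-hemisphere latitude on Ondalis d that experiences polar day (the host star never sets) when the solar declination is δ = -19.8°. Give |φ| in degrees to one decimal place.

Polar day requires cos H₀ = −tan φ tan δ ≤ −1, i.e. tan φ tan δ ≥ 1.
The boundary is |tan φ| · |tan δ| = 1, so |φ| = 90° − |δ| = 90° − 19.8° = 70.2° in the southern hemisphere.

|φ| = 70.2°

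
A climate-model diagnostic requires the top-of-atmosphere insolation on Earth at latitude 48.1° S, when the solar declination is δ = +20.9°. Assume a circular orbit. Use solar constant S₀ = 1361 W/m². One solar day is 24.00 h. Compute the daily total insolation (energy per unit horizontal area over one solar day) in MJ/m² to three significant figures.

cos H₀ = −tan(-48.1°) tan(+20.900°) = 0.4256, H₀ = 1.1312 rad.
Bracket: H₀ sin φ sin δ + cos φ cos δ sin H₀ = 1.1312×-0.74431×0.35674 + 0.66783×0.93420×0.90491 = -0.300362 + 0.564561 = 0.264199.
Q̄ = (S₀/π) × [bracket] = (1361/π) × 0.264199 = 114.46 W/m².
Daily total = Q̄ × 24.00 h × 3600 s/h = 114.46 × 24.00 × 3600 / 10⁶ = 9.889 MJ/m².

9.89 MJ/m²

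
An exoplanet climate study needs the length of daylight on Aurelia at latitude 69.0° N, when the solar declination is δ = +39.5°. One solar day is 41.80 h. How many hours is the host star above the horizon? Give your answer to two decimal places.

41.80 h

Sunrise equation: cos H₀ = −tan φ · tan δ = -2.1475 ≤ −1, so the host star never sets (polar day) and H₀ = π.
Daylight = 2H₀/(2π) × 41.80 h = (3.1416/π) × 41.80 = 41.80 h.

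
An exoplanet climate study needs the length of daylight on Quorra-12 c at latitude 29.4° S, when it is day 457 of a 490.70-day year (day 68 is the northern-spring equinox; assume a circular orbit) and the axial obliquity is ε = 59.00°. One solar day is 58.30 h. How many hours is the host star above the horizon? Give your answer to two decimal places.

47.22 h

Solar longitude: L_s = 360° × (457 − 68)/490.70 = 285.388°.
sin δ = sin 59.00° × sin 285.388° = -0.82644, so δ = -55.735°.
cos h₀ = −tan ϕ · tan δ = −tan(-29.4°) × tan(-55.735°) = -0.8271, so h₀ = 2.5447 rad = 145.80°.
Daylight = 2h₀/(2π) × 58.30 h = (2.5447/π) × 58.30 = 47.22 h.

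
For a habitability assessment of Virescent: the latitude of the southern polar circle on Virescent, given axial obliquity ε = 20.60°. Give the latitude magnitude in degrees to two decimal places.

The polar circle is the lowest latitude that experiences at least one full rotation of continuous darkness at the northern-summer solstice; it lies at |φ| = 90° − ε = 90° − 20.60° = 69.40°.

69.40°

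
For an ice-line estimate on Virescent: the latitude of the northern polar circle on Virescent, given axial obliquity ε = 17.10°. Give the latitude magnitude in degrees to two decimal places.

72.90°

The polar circle is the lowest latitude that experiences at least one full rotation of continuous daylight at the northern-summer solstice; it lies at |φ| = 90° − ε = 90° − 17.10° = 72.90°.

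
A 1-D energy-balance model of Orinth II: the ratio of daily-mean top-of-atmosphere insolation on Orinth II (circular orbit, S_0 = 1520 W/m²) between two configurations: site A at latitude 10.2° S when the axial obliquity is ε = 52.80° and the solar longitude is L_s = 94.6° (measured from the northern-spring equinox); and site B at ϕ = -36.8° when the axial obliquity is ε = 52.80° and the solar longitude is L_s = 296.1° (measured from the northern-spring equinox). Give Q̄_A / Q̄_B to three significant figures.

Q̄_A / Q̄_B ≈ 0.280

— Configuration A (ϕ=-10.2°):
Solar declination: sin δ = sin ε · sin L_s = sin 52.80° × sin 94.6° = 0.79396, so δ = +52.558°.
cos h₀ = −tan(-10.2°) tan(+52.558°) = 0.2350, h₀ = 1.3336 rad.
Bracket: h₀ sin ϕ sin δ + cos ϕ cos δ sin h₀ = 1.3336×-0.17708×0.79396 + 0.98420×0.60796×0.97200 = -0.187497 + 0.581600 = 0.394103.
Q̄ = (S_0/π) × [bracket] = (1520/π) × 0.394103 = 190.68 W/m².
— Configuration B (ϕ=-36.8°):
Solar declination: sin δ = sin ε · sin L_s = sin 52.80° × sin 296.1° = -0.71531, so δ = -45.668°.
cos h₀ = −tan(-36.8°) tan(-45.668°) = -0.7658, h₀ = 2.4430 rad.
Bracket: h₀ sin ϕ sin δ + cos ϕ cos δ sin h₀ = 2.4430×-0.59902×-0.71531 + 0.80073×0.69881×0.64313 = 1.046789 + 0.359869 = 1.406658.
Q̄ = (S_0/π) × [bracket] = (1520/π) × 1.406658 = 680.58 W/m².
Ratio Q̄_A / Q̄_B = 190.68 / 680.58 = 0.2802.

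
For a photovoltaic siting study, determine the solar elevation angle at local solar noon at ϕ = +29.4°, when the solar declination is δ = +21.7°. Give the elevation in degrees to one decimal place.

82.3°

At local noon the hour angle is zero, so the zenith angle equals |ϕ − δ| = |+29.4° − (+21.700°)| = 7.700°.
Elevation = 90° − 7.700° = 82.3°.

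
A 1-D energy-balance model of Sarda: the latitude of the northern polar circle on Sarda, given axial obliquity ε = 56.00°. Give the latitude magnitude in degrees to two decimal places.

The polar circle is the lowest latitude that experiences at least one full rotation of continuous daylight at the northern-summer solstice; it lies at |φ| = 90° − ε = 90° − 56.00° = 34.00°.

34.00°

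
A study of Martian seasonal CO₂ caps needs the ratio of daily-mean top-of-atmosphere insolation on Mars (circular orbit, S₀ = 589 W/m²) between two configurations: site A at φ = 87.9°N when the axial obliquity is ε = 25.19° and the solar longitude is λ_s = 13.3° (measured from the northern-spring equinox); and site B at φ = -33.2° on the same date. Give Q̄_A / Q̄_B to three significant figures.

— Configuration A (φ=+87.9°):
Solar declination: sin δ = sin ε · sin λ_s = sin 25.19° × sin 13.3° = 0.09791, so δ = +5.619°.
cos H₀ = −tan(+87.9°) tan(+5.619°) = -2.6832 ≤ −1 ⇒ polar day, H₀ = π.
Bracket: H₀ sin φ sin δ + cos φ cos δ sin H₀ = 3.1416×0.99933×0.09791 + 0.03664×0.99519×0.00000 = 0.307388 + 0.000000 = 0.307388.
Q̄ = (S₀/π) × [bracket] = (589/π) × 0.307388 = 57.630 W/m².
— Configuration B (φ=-33.2°):
cos H₀ = −tan(-33.2°) tan(+5.619°) = 0.0644, H₀ = 1.5064 rad.
Bracket: H₀ sin φ sin δ + cos φ cos δ sin H₀ = 1.5064×-0.54756×0.09791 + 0.83676×0.99519×0.99793 = -0.080761 + 0.831011 = 0.750250.
Q̄ = (S₀/π) × [bracket] = (589/π) × 0.750250 = 140.66 W/m².
Ratio Q̄_A / Q̄_B = 57.630 / 140.66 = 0.4097.

Q̄_A / Q̄_B ≈ 0.410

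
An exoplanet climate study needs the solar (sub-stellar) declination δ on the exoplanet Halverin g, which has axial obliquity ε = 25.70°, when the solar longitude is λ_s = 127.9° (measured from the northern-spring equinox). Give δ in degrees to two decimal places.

δ = +20.01°

sin δ = sin ε · sin λ_s = sin 25.70° × sin 127.9° = 0.342193.
δ = arcsin(0.342193) = +20.01°.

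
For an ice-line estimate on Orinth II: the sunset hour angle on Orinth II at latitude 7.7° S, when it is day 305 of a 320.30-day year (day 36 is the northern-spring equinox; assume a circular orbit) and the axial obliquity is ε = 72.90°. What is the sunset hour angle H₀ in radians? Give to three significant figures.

Solar longitude: λ_s = 360° × (305 − 36)/320.30 = 302.342°.
sin δ = sin 72.90° × sin 302.342° = -0.80752, so δ = -53.855°.
cos H₀ = −tan φ · tan δ = −tan(-7.7°) × tan(-53.855°) = -0.1851, so H₀ = 1.7570 rad = 100.67°.

H₀ = 1.76 rad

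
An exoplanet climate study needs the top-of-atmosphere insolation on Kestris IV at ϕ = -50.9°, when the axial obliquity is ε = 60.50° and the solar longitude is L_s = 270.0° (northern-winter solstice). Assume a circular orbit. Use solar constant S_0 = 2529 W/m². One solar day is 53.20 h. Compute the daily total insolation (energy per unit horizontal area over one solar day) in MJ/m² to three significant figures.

Solar declination: sin δ = sin ε · sin L_s = sin 60.50° × sin 270.0° = -0.87036, so δ = -60.500°.
cos h₀ = −tan(-50.9°) tan(-60.500°) = -2.1749 ≤ −1 ⇒ polar day, h₀ = π.
Bracket: h₀ sin ϕ sin δ + cos ϕ cos δ sin h₀ = 3.1416×-0.77605×-0.87036 + 0.63068×0.49242×0.00000 = 2.121971 + 0.000000 = 2.121971.
Q̄ = (S_0/π) × [bracket] = (2529/π) × 2.121971 = 1708.2 W/m².
Daily total = Q̄ × 53.20 h × 3600 s/h = 1708.2 × 53.20 × 3600 / 10⁶ = 327.2 MJ/m².

327 MJ/m²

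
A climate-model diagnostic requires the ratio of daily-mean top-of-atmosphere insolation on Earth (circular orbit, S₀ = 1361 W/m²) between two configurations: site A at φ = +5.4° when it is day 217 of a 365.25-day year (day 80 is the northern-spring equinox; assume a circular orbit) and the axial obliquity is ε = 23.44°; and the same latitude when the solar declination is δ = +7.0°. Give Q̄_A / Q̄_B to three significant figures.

Q̄_A / Q̄_B ≈ 0.991

— Configuration A (φ=+5.4°):
Solar longitude: λ_s = 360° × (217 − 80)/365.25 = 135.031°.
sin δ = sin 23.44° × sin 135.031° = 0.28113, so δ = +16.328°.
cos H₀ = −tan(+5.4°) tan(+16.328°) = -0.0277, H₀ = 1.5985 rad.
Bracket: H₀ sin φ sin δ + cos φ cos δ sin H₀ = 1.5985×0.09411×0.28113 + 0.99556×0.95967×0.99962 = 0.042292 + 0.955046 = 0.997338.
Q̄ = (S₀/π) × [bracket] = (1361/π) × 0.997338 = 432.07 W/m².
— Configuration B (φ=+5.4°):
cos H₀ = −tan(+5.4°) tan(+7.000°) = -0.0116, H₀ = 1.5824 rad.
Bracket: H₀ sin φ sin δ + cos φ cos δ sin H₀ = 1.5824×0.09411×0.12187 + 0.99556×0.99255×0.99993 = 0.018149 + 0.988074 = 1.006223.
Q̄ = (S₀/π) × [bracket] = (1361/π) × 1.006223 = 435.92 W/m².
Ratio Q̄_A / Q̄_B = 432.07 / 435.92 = 0.9912.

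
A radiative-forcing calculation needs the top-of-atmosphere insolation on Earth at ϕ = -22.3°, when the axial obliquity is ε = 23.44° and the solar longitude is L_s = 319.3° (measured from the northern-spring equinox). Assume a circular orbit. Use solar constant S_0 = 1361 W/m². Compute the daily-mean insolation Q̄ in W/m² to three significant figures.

Q̄ ≈ 456 W/m²

Solar declination: sin δ = sin ε · sin L_s = sin 23.44° × sin 319.3° = -0.25940, so δ = -15.034°.
cos h₀ = −tan(-22.3°) tan(-15.034°) = -0.1102, h₀ = 1.6812 rad.
Bracket: h₀ sin ϕ sin δ + cos ϕ cos δ sin h₀ = 1.6812×-0.37946×-0.25940 + 0.92521×0.96577×0.99391 = 0.165484 + 0.888098 = 1.053582.
Q̄ = (S_0/π) × [bracket] = (1361/π) × 1.053582 = 456.4 W/m².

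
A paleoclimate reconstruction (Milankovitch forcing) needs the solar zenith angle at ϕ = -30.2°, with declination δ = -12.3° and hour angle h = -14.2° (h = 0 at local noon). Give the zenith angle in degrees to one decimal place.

θ_z = 22.2°

cos θ_z = sin ϕ sin δ + cos ϕ cos δ cos h = 0.107159 + 0.818634 = 0.925793.
θ_z = arccos(0.925793) = 22.2°.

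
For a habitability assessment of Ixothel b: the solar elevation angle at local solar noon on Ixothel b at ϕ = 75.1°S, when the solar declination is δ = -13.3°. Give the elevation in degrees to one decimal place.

At local noon the hour angle is zero, so the zenith angle equals |ϕ − δ| = |-75.1° − (-13.300°)| = 61.800°.
Elevation = 90° − 61.800° = 28.2°.

28.2°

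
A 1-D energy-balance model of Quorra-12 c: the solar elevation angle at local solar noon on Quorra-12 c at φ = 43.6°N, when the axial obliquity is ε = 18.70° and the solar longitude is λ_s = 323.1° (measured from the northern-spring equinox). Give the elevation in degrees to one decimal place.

35.3°

Solar declination: sin δ = sin ε · sin λ_s = sin 18.70° × sin 323.1° = -0.19250, so δ = -11.099°.
At local noon the hour angle is zero, so the zenith angle equals |φ − δ| = |+43.6° − (-11.099°)| = 54.699°.
Elevation = 90° − 54.699° = 35.3°.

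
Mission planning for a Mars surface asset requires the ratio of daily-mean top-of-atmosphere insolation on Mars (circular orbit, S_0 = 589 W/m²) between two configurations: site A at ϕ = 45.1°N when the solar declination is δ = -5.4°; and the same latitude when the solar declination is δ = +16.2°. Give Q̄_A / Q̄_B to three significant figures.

— Configuration A (ϕ=+45.1°):
cos h₀ = −tan(+45.1°) tan(-5.400°) = 0.0949, h₀ = 1.4758 rad.
Bracket: h₀ sin ϕ sin δ + cos ϕ cos δ sin h₀ = 1.4758×0.70834×-0.09411 + 0.70587×0.99556×0.99549 = -0.098380 + 0.699567 = 0.601187.
Q̄ = (S_0/π) × [bracket] = (589/π) × 0.601187 = 112.71 W/m².
— Configuration B (ϕ=+45.1°):
cos h₀ = −tan(+45.1°) tan(+16.200°) = -0.2915, h₀ = 1.8666 rad.
Bracket: h₀ sin ϕ sin δ + cos ϕ cos δ sin h₀ = 1.8666×0.70834×0.27899 + 0.70587×0.96029×0.95656 = 0.368877 + 0.648395 = 1.017272.
Q̄ = (S_0/π) × [bracket] = (589/π) × 1.017272 = 190.72 W/m².
Ratio Q̄_A / Q̄_B = 112.71 / 190.72 = 0.5910.

Q̄_A / Q̄_B ≈ 0.591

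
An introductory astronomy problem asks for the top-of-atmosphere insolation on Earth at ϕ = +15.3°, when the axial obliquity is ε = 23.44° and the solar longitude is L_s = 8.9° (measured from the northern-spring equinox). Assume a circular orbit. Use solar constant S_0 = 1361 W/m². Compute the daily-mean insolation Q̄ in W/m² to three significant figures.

Q̄ ≈ 428 W/m²

Solar declination: sin δ = sin ε · sin L_s = sin 23.44° × sin 8.9° = 0.06154, so δ = +3.528°.
cos h₀ = −tan(+15.3°) tan(+3.528°) = -0.0169, h₀ = 1.5877 rad.
Bracket: h₀ sin ϕ sin δ + cos ϕ cos δ sin h₀ = 1.5877×0.26387×0.06154 + 0.96456×0.99810×0.99986 = 0.025782 + 0.962593 = 0.988375.
Q̄ = (S_0/π) × [bracket] = (1361/π) × 0.988375 = 428.2 W/m².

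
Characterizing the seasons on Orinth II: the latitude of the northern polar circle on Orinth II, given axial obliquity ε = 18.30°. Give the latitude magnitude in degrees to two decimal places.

71.70°

The polar circle is the lowest latitude that experiences at least one full rotation of continuous daylight at the northern-summer solstice; it lies at |ϕ| = 90° − ε = 90° − 18.30° = 71.70°.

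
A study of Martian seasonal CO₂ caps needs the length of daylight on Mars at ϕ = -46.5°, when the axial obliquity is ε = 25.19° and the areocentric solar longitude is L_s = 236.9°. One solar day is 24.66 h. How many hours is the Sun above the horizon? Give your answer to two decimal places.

15.58 h

sin δ = sin 25.19° × sin 236.9° = -0.35655, so δ = -20.889°.
cos h₀ = −tan ϕ · tan δ = −tan(-46.5°) × tan(-20.889°) = -0.4022, so h₀ = 1.9847 rad = 113.71°.
Daylight = 2h₀/(2π) × 24.66 h = (1.9847/π) × 24.66 = 15.58 h.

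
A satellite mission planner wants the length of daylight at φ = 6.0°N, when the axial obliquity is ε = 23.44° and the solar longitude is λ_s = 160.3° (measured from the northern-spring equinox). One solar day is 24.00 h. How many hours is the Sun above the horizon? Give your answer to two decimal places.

Solar declination: sin δ = sin ε · sin λ_s = sin 23.44° × sin 160.3° = 0.13409, so δ = +7.706°.
cos H₀ = −tan φ · tan δ = −tan(+6.0°) × tan(+7.706°) = -0.0142, so H₀ = 1.5850 rad = 90.81°.
Daylight = 2H₀/(2π) × 24.00 h = (1.5850/π) × 24.00 = 12.11 h.

12.11 h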